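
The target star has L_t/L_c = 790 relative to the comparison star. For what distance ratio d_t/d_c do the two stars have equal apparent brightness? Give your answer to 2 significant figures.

28

Equal flux requires L_t/d_t² = L_c/d_c², so d_t/d_c = √(L_t/L_c)
= √(790) = 28.11.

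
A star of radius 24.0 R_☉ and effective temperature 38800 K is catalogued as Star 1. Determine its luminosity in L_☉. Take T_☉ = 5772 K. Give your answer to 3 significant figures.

1.18×10^6 L_☉

L/L_☉ = (R/R_☉)² (T/T_☉)⁴ = (24.0)² × (38800/5772)⁴
       = 576.0 × (6.722)⁴ = 576.0 × 2042 = 1.176×10^6.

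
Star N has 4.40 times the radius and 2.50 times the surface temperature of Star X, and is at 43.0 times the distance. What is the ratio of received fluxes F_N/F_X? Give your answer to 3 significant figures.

L_N/L_X = (R_N/R_X)²(T_N/T_X)⁴ = (4.40)² × (2.50)⁴ = 756.3.
F_N/F_X = (L_N/L_X)/(d_N/d_X)² = 756.3 / (43.0)² = 0.4090.

0.409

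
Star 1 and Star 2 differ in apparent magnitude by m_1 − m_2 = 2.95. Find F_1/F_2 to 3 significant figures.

0.0661

F_1/F_2 = 10^(−(m_1 − m_2)/2.5) = 10^(-2.95/2.5) = 10^-1.180 = 0.06607.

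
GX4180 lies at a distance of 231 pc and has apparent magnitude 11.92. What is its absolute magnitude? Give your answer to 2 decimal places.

M = m − 5 log₁₀(d/10 pc) = 11.92 − 5 log₁₀(231/10)
  = 11.92 − 5 × 1.364 = 11.92 − 6.82 = 5.10.

5.10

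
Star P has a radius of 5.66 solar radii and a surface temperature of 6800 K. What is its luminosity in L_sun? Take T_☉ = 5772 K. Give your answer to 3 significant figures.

61.7 L_sun

L/L_☉ = (R/R_☉)² (T/T_☉)⁴ = (5.66)² × (6800/5772)⁴
       = 32.04 × (1.178)⁴ = 32.04 × 1.926 = 61.71.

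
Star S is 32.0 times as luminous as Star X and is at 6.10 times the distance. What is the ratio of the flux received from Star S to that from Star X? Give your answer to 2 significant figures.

0.86

F = L/(4πd²), so F_S/F_X = (L_S/L_X) / (d_S/d_X)²
= 32.0 / (6.10)² = 32.0 / 37.21 = 0.8600.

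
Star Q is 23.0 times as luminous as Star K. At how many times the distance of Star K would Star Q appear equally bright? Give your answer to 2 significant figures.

4.8

Equal flux requires L_Q/d_Q² = L_K/d_K², so d_Q/d_K = √(L_Q/L_K)
= √(23.0) = 4.796.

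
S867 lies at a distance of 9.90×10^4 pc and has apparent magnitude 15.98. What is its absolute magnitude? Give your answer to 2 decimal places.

-4.00

M = m − 5 log₁₀(d/10 pc) = 15.98 − 5 log₁₀(9.90×10^4/10)
  = 15.98 − 5 × 3.996 = 15.98 − 19.98 = -4.00.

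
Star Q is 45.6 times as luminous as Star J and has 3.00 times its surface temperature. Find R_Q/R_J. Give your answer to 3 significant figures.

0.750

L ∝ R²T⁴ gives R ∝ √L / T², so
R_Q/R_J = √(45.6) / (3.00)² = 6.753 / 9.000 = 0.7503.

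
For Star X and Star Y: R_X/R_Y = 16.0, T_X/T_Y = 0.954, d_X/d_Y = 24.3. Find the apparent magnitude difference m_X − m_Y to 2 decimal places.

1.11

L_X/L_Y = (16.0)²(0.954)⁴ = 212.0.
F_X/F_Y = (L_X/L_Y)/(d_X/d_Y)² = 212.0/590.5 = 0.3591.
m_X − m_Y = −2.5 log₁₀(0.3591) = 1.11.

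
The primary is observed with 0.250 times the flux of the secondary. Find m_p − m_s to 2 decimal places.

m_p − m_s = −2.5 log₁₀(F_p/F_s) = −2.5 log₁₀(0.250) = −2.5 × (-0.602) = 1.505.

1.51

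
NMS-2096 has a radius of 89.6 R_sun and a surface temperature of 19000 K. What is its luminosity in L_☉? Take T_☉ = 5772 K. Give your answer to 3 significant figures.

L/L_☉ = (R/R_☉)² (T/T_☉)⁴ = (89.6)² × (19000/5772)⁴
       = 8028 × (3.292)⁴ = 8028 × 117.4 = 9.426×10^5.

9.43×10^5 L_☉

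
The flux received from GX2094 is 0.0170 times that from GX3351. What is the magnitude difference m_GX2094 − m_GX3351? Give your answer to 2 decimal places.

4.42

m_GX2094 − m_GX3351 = −2.5 log₁₀(F_GX2094/F_GX3351) = −2.5 log₁₀(0.0170) = −2.5 × (-1.770) = 4.424.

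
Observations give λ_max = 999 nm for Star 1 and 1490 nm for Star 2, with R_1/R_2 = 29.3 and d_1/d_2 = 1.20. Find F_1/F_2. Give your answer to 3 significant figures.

2.95×10^3

Wien's law: T_1/T_2 = λ_2/λ_1 = 1490/999 = 1.491.
L_1/L_2 = (R_1/R_2)²(T_1/T_2)⁴ = (29.3)²(1.491)⁴ = 4248.
F_1/F_2 = (L_1/L_2)/(d_1/d_2)² = 4248/(1.20)² = 2950.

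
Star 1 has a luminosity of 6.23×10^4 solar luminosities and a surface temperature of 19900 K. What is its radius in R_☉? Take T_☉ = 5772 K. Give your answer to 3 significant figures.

21.0 R_☉

R/R_☉ = √(L/L_☉) / (T/T_☉)² = √(6.23×10^4) / (3.448)²
       = 249.6 / 11.89 = 21.00.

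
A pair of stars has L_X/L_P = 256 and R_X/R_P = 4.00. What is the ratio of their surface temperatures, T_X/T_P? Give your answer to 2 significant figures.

L ∝ R²T⁴ gives T ∝ (L/R²)^(1/4), so
T_X/T_P = (256 / 4.00²)^(1/4) = (16.00)^(1/4) = 2.000.

2.0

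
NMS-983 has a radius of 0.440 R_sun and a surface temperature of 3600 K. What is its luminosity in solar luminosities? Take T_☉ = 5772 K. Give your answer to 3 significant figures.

L/L_☉ = (R/R_☉)² (T/T_☉)⁴ = (0.440)² × (3600/5772)⁴
       = 0.1936 × (0.6237)⁴ = 0.1936 × 0.1513 = 0.02930.

0.0293 solar luminosities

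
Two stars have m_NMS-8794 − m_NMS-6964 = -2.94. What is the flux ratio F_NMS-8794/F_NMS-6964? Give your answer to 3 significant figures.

15.0

F_NMS-8794/F_NMS-6964 = 10^(−(m_NMS-8794 − m_NMS-6964)/2.5) = 10^(2.94/2.5) = 10^1.176 = 15.00.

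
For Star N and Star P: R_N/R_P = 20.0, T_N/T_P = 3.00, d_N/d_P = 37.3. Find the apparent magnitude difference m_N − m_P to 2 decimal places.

L_N/L_P = (20.0)²(3.00)⁴ = 3.240×10^4.
F_N/F_P = (L_N/L_P)/(d_N/d_P)² = 3.240×10^4/1391 = 23.29.
m_N − m_P = −2.5 log₁₀(23.29) = -3.42.

-3.42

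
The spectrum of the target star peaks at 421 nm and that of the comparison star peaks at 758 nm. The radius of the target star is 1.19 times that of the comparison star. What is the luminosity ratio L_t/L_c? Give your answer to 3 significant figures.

Wien's law gives T ∝ 1/λ_max, so T_t/T_c = λ_c/λ_t = 758/421 = 1.800.
Then L ∝ R²T⁴ gives L_t/L_c = (1.19)² × (1.800)⁴ = 1.416 × 10.51 = 14.88.

14.9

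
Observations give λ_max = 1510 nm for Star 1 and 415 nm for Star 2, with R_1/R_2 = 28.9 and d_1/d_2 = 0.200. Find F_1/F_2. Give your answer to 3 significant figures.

Wien's law: T_1/T_2 = λ_2/λ_1 = 415/1510 = 0.2748.
L_1/L_2 = (R_1/R_2)²(T_1/T_2)⁴ = (28.9)²(0.2748)⁴ = 4.765.
F_1/F_2 = (L_1/L_2)/(d_1/d_2)² = 4.765/(0.200)² = 119.1.

119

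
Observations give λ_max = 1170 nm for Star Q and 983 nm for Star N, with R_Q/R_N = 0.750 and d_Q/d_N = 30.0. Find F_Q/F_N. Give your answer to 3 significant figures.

3.11×10^-4

Wien's law: T_Q/T_N = λ_N/λ_Q = 983/1170 = 0.8402.
L_Q/L_N = (R_Q/R_N)²(T_Q/T_N)⁴ = (0.750)²(0.8402)⁴ = 0.2803.
F_Q/F_N = (L_Q/L_N)/(d_Q/d_N)² = 0.2803/(30.0)² = 3.114×10^-4.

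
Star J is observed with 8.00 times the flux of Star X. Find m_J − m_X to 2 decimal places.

-2.26

m_J − m_X = −2.5 log₁₀(F_J/F_X) = −2.5 log₁₀(8.00) = −2.5 × (0.903) = -2.258.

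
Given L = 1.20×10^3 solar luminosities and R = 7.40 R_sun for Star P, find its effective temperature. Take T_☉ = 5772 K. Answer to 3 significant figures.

1.25×10^4 K

T/T_☉ = (L/L_☉)^(1/4) / (R/R_☉)^(1/2)
T = 5772 × (1.20×10^3)^(1/4) / √(7.40) = 5772 × 5.886 / 2.720 = 1.249×10^4 K.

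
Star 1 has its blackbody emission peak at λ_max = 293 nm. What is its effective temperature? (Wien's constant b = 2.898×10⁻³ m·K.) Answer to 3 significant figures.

9.89×10^3 K

T = b/λ_max = 2.898×10⁻³ / (293×10⁻⁹) = 9891 K.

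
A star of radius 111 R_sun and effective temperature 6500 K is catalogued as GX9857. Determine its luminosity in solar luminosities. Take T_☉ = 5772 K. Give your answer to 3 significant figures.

L/L_☉ = (R/R_☉)² (T/T_☉)⁴ = (111)² × (6500/5772)⁴
       = 1.232×10^4 × (1.126)⁴ = 1.232×10^4 × 1.608 = 1.982×10^4.

1.98×10^4 solar luminosities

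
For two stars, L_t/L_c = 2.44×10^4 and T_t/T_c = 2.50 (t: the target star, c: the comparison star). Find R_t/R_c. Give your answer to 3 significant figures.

25.0

L ∝ R²T⁴ gives R ∝ √L / T², so
R_t/R_c = √(2.44×10^4) / (2.50)² = 156.2 / 6.250 = 24.99.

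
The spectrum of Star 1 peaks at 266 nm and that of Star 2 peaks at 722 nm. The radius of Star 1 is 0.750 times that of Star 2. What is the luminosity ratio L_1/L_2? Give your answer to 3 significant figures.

30.5

Wien's law gives T ∝ 1/λ_max, so T_1/T_2 = λ_2/λ_1 = 722/266 = 2.714.
Then L ∝ R²T⁴ gives L_1/L_2 = (0.750)² × (2.714)⁴ = 0.5625 × 54.28 = 30.53.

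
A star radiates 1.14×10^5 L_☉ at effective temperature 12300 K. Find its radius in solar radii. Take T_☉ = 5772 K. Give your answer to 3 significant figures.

R/R_☉ = √(L/L_☉) / (T/T_☉)² = √(1.14×10^5) / (2.131)²
       = 337.6 / 4.541 = 74.35.

74.4 solar radii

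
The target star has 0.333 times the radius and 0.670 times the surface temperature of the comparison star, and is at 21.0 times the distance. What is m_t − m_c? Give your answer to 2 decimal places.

10.74

L_t/L_c = (0.333)²(0.670)⁴ = 0.02235.
F_t/F_c = (L_t/L_c)/(d_t/d_c)² = 0.02235/441.0 = 5.067×10^-5.
m_t − m_c = −2.5 log₁₀(5.067×10^-5) = 10.74.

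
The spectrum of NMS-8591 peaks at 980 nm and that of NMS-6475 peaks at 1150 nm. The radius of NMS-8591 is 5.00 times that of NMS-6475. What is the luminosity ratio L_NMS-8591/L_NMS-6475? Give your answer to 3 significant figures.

Wien's law gives T ∝ 1/λ_max, so T_NMS-8591/T_NMS-6475 = λ_NMS-6475/λ_NMS-8591 = 1150/980 = 1.173.
Then L ∝ R²T⁴ gives L_NMS-8591/L_NMS-6475 = (5.00)² × (1.173)⁴ = 25.00 × 1.896 = 47.41.

47.4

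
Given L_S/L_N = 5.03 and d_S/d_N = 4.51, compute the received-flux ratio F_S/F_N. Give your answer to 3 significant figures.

0.247

F = L/(4πd²), so F_S/F_N = (L_S/L_N) / (d_S/d_N)²
= 5.03 / (4.51)² = 5.03 / 20.34 = 0.2473.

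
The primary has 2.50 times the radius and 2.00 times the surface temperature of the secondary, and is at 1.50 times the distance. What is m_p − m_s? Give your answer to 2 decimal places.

-4.12

L_p/L_s = (2.50)²(2.00)⁴ = 100.0.
F_p/F_s = (L_p/L_s)/(d_p/d_s)² = 100.0/2.250 = 44.44.
m_p − m_s = −2.5 log₁₀(44.44) = -4.12.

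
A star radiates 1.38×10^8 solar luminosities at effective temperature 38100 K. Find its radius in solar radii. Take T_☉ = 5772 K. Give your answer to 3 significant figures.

270 solar radii

R/R_☉ = √(L/L_☉) / (T/T_☉)² = √(1.38×10^8) / (6.601)²
       = 1.175×10^4 / 43.57 = 269.6.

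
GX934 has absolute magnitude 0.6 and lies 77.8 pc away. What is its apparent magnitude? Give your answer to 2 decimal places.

5.05

m = M + 5 log₁₀(d/10 pc) = 0.6 + 5 log₁₀(77.8/10)
  = 0.6 + 5 × 0.891 = 0.6 + 4.45 = 5.05.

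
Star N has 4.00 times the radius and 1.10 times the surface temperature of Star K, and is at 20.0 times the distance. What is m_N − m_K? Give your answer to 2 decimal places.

3.08

L_N/L_K = (4.00)²(1.10)⁴ = 23.43.
F_N/F_K = (L_N/L_K)/(d_N/d_K)² = 23.43/400.0 = 0.05856.
m_N − m_K = −2.5 log₁₀(0.05856) = 3.08.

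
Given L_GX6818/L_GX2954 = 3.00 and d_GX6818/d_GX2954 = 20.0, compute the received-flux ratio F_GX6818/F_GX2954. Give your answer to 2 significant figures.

F = L/(4πd²), so F_GX6818/F_GX2954 = (L_GX6818/L_GX2954) / (d_GX6818/d_GX2954)²
= 3.00 / (20.0)² = 3.00 / 400.0 = 0.007500.

0.0075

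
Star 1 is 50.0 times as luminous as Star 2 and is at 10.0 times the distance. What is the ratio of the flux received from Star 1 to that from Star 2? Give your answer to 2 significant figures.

0.50

F = L/(4πd²), so F_1/F_2 = (L_1/L_2) / (d_1/d_2)²
= 50.0 / (10.0)² = 50.0 / 100.0 = 0.5000.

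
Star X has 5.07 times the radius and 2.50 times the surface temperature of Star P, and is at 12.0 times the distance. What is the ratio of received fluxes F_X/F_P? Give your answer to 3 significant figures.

6.97

L_X/L_P = (R_X/R_P)²(T_X/T_P)⁴ = (5.07)² × (2.50)⁴ = 1004.
F_X/F_P = (L_X/L_P)/(d_X/d_P)² = 1004 / (12.0)² = 6.973.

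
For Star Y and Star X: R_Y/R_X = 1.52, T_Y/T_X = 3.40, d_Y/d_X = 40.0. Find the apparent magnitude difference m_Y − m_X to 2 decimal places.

1.79

L_Y/L_X = (1.52)²(3.40)⁴ = 308.7.
F_Y/F_X = (L_Y/L_X)/(d_Y/d_X)² = 308.7/1600 = 0.1930.
m_Y − m_X = −2.5 log₁₀(0.1930) = 1.79.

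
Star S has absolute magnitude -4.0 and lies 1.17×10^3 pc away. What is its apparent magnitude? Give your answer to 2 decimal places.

m = M + 5 log₁₀(d/10 pc) = -4.0 + 5 log₁₀(1.17×10^3/10)
  = -4.0 + 5 × 2.068 = -4.0 + 10.34 = 6.34.

6.34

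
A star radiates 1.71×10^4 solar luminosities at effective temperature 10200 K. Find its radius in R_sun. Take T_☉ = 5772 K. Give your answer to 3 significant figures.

R/R_☉ = √(L/L_☉) / (T/T_☉)² = √(1.71×10^4) / (1.767)²
       = 130.8 / 3.123 = 41.87.

41.9 R_sun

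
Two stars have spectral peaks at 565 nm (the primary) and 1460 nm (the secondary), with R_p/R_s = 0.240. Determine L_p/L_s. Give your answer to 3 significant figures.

Wien's law gives T ∝ 1/λ_max, so T_p/T_s = λ_s/λ_p = 1460/565 = 2.584.
Then L ∝ R²T⁴ gives L_p/L_s = (0.240)² × (2.584)⁴ = 0.05760 × 44.59 = 2.568.

2.57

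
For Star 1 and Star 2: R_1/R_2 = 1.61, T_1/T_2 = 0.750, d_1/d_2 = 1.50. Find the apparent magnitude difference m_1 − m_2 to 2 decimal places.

L_1/L_2 = (1.61)²(0.750)⁴ = 0.8202.
F_1/F_2 = (L_1/L_2)/(d_1/d_2)² = 0.8202/2.250 = 0.3645.
m_1 − m_2 = −2.5 log₁₀(0.3645) = 1.10.

1.10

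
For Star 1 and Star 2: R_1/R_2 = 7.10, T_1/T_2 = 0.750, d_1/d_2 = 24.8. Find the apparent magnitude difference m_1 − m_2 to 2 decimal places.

3.97

L_1/L_2 = (7.10)²(0.750)⁴ = 15.95.
F_1/F_2 = (L_1/L_2)/(d_1/d_2)² = 15.95/615.0 = 0.02593.
m_1 − m_2 = −2.5 log₁₀(0.02593) = 3.97.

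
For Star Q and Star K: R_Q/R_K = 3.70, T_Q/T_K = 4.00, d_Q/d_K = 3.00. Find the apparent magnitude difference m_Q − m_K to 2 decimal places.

-6.48

L_Q/L_K = (3.70)²(4.00)⁴ = 3505.
F_Q/F_K = (L_Q/L_K)/(d_Q/d_K)² = 3505/9.000 = 389.4.
m_Q − m_K = −2.5 log₁₀(389.4) = -6.48.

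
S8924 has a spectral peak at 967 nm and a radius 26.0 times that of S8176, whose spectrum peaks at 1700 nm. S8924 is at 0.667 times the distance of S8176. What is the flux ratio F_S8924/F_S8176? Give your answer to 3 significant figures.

Wien's law: T_S8924/T_S8176 = λ_S8176/λ_S8924 = 1700/967 = 1.758.
L_S8924/L_S8176 = (R_S8924/R_S8176)²(T_S8924/T_S8176)⁴ = (26.0)²(1.758)⁴ = 6457.
F_S8924/F_S8176 = (L_S8924/L_S8176)/(d_S8924/d_S8176)² = 6457/(0.667)² = 1.451×10^4.

1.45×10^4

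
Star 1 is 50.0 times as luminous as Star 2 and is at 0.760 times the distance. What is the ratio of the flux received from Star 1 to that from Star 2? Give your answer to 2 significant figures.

87

F = L/(4πd²), so F_1/F_2 = (L_1/L_2) / (d_1/d_2)²
= 50.0 / (0.760)² = 50.0 / 0.5776 = 86.57.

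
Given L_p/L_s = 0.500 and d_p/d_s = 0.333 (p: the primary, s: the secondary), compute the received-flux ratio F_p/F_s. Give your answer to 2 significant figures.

F = L/(4πd²), so F_p/F_s = (L_p/L_s) / (d_p/d_s)²
= 0.500 / (0.333)² = 0.500 / 0.1109 = 4.509.

4.5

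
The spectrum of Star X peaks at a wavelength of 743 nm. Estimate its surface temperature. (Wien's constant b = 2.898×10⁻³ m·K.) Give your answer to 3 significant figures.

3.90×10^3 K

T = b/λ_max = 2.898×10⁻³ / (743×10⁻⁹) = 3900 K.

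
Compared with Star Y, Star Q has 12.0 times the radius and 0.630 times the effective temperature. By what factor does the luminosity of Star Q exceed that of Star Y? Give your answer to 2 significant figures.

From the Stefan–Boltzmann law, L ∝ R²T⁴, so
L_Q/L_Y = (R_Q/R_Y)² (T_Q/T_Y)⁴ = (12.0)² × (0.630)⁴ = 144.0 × 0.1575 = 22.68.

23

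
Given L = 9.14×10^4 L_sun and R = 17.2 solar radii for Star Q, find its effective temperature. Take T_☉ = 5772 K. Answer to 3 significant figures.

T/T_☉ = (L/L_☉)^(1/4) / (R/R_☉)^(1/2)
T = 5772 × (9.14×10^4)^(1/4) / √(17.2) = 5772 × 17.39 / 4.147 = 2.420×10^4 K.

2.42×10^4 K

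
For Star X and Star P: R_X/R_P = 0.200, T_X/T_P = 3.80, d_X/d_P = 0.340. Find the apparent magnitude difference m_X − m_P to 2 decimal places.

-4.65

L_X/L_P = (0.200)²(3.80)⁴ = 8.341.
F_X/F_P = (L_X/L_P)/(d_X/d_P)² = 8.341/0.1156 = 72.15.
m_X − m_P = −2.5 log₁₀(72.15) = -4.65.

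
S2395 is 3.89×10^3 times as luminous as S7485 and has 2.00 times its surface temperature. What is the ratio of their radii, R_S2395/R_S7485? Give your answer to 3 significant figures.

L ∝ R²T⁴ gives R ∝ √L / T², so
R_S2395/R_S7485 = √(3.89×10^3) / (2.00)² = 62.37 / 4.000 = 15.59.

15.6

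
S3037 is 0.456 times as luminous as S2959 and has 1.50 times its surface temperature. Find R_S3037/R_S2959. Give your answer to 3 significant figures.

L ∝ R²T⁴ gives R ∝ √L / T², so
R_S3037/R_S2959 = √(0.456) / (1.50)² = 0.6753 / 2.250 = 0.3001.

0.300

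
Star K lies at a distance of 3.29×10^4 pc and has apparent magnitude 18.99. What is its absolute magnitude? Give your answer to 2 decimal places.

1.40

M = m − 5 log₁₀(d/10 pc) = 18.99 − 5 log₁₀(3.29×10^4/10)
  = 18.99 − 5 × 3.517 = 18.99 − 17.59 = 1.40.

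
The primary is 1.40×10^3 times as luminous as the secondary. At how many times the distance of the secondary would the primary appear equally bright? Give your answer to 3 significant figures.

Equal flux requires L_p/d_p² = L_s/d_s², so d_p/d_s = √(L_p/L_s)
= √(1.40×10^3) = 37.42.

37.4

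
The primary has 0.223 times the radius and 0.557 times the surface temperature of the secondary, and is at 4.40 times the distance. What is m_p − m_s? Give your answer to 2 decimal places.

L_p/L_s = (0.223)²(0.557)⁴ = 0.004787.
F_p/F_s = (L_p/L_s)/(d_p/d_s)² = 0.004787/19.36 = 2.472×10^-4.
m_p − m_s = −2.5 log₁₀(2.472×10^-4) = 9.02.

9.02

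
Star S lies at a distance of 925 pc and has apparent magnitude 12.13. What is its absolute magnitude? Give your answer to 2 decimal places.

M = m − 5 log₁₀(d/10 pc) = 12.13 − 5 log₁₀(925/10)
  = 12.13 − 5 × 1.966 = 12.13 − 9.83 = 2.30.

2.30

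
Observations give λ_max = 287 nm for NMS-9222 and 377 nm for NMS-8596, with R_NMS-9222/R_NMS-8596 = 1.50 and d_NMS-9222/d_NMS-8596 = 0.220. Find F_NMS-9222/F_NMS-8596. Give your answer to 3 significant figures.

138

Wien's law: T_NMS-9222/T_NMS-8596 = λ_NMS-8596/λ_NMS-9222 = 377/287 = 1.314.
L_NMS-9222/L_NMS-8596 = (R_NMS-9222/R_NMS-8596)²(T_NMS-9222/T_NMS-8596)⁴ = (1.50)²(1.314)⁴ = 6.699.
F_NMS-9222/F_NMS-8596 = (L_NMS-9222/L_NMS-8596)/(d_NMS-9222/d_NMS-8596)² = 6.699/(0.220)² = 138.4.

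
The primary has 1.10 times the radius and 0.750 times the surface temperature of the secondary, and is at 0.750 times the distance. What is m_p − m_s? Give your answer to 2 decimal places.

L_p/L_s = (1.10)²(0.750)⁴ = 0.3829.
F_p/F_s = (L_p/L_s)/(d_p/d_s)² = 0.3829/0.5625 = 0.6806.
m_p − m_s = −2.5 log₁₀(0.6806) = 0.42.

0.42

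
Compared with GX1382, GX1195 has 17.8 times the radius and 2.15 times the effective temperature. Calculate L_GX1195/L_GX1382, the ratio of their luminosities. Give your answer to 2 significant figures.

From the Stefan–Boltzmann law, L ∝ R²T⁴, so
L_GX1195/L_GX1382 = (R_GX1195/R_GX1382)² (T_GX1195/T_GX1382)⁴ = (17.8)² × (2.15)⁴ = 316.8 × 21.37 = 6770.

6.8×10^3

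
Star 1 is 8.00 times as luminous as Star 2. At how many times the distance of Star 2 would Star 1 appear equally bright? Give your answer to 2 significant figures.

Equal flux requires L_1/d_1² = L_2/d_2², so d_1/d_2 = √(L_1/L_2)
= √(8.00) = 2.828.

2.8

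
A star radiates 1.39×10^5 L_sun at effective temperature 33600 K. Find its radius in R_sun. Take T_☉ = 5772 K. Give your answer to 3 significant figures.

R/R_☉ = √(L/L_☉) / (T/T_☉)² = √(1.39×10^5) / (5.821)²
       = 372.8 / 33.89 = 11.00.

11.0 R_sun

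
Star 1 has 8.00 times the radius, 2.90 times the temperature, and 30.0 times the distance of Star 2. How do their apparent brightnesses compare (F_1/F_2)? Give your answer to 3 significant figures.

L_1/L_2 = (R_1/R_2)²(T_1/T_2)⁴ = (8.00)² × (2.90)⁴ = 4527.
F_1/F_2 = (L_1/L_2)/(d_1/d_2)² = 4527 / (30.0)² = 5.030.

5.03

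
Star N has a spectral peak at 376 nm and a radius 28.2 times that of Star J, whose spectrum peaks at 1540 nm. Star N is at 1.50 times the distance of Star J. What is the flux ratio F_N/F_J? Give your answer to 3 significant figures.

9.95×10^4

Wien's law: T_N/T_J = λ_J/λ_N = 1540/376 = 4.096.
L_N/L_J = (R_N/R_J)²(T_N/T_J)⁴ = (28.2)²(4.096)⁴ = 2.238×10^5.
F_N/F_J = (L_N/L_J)/(d_N/d_J)² = 2.238×10^5/(1.50)² = 9.946×10^4.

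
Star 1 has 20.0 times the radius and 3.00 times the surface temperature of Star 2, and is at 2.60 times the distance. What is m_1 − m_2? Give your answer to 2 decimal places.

-9.20

L_1/L_2 = (20.0)²(3.00)⁴ = 3.240×10^4.
F_1/F_2 = (L_1/L_2)/(d_1/d_2)² = 3.240×10^4/6.760 = 4793.
m_1 − m_2 = −2.5 log₁₀(4793) = -9.20.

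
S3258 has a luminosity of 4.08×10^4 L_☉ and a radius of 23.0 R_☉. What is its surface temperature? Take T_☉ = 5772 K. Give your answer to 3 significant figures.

1.71×10^4 K

T/T_☉ = (L/L_☉)^(1/4) / (R/R_☉)^(1/2)
T = 5772 × (4.08×10^4)^(1/4) / √(23.0) = 5772 × 14.21 / 4.796 = 1.711×10^4 K.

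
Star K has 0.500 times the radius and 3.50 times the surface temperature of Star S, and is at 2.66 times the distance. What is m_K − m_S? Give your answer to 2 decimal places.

L_K/L_S = (0.500)²(3.50)⁴ = 37.52.
F_K/F_S = (L_K/L_S)/(d_K/d_S)² = 37.52/7.076 = 5.302.
m_K − m_S = −2.5 log₁₀(5.302) = -1.81.

-1.81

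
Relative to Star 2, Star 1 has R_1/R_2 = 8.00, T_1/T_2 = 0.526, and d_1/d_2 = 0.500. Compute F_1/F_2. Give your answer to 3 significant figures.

L_1/L_2 = (R_1/R_2)²(T_1/T_2)⁴ = (8.00)² × (0.526)⁴ = 4.899.
F_1/F_2 = (L_1/L_2)/(d_1/d_2)² = 4.899 / (0.500)² = 19.60.

19.6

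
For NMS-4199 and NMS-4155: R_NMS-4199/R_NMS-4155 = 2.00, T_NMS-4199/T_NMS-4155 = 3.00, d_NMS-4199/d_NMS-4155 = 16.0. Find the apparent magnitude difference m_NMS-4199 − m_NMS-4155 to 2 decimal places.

L_NMS-4199/L_NMS-4155 = (2.00)²(3.00)⁴ = 324.0.
F_NMS-4199/F_NMS-4155 = (L_NMS-4199/L_NMS-4155)/(d_NMS-4199/d_NMS-4155)² = 324.0/256.0 = 1.266.
m_NMS-4199 − m_NMS-4155 = −2.5 log₁₀(1.266) = -0.26.

-0.26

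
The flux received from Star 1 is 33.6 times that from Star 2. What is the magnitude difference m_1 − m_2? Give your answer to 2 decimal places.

-3.82

m_1 − m_2 = −2.5 log₁₀(F_1/F_2) = −2.5 log₁₀(33.6) = −2.5 × (1.526) = -3.816.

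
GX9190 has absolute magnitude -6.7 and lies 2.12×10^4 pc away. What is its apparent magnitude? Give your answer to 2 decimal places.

m = M + 5 log₁₀(d/10 pc) = -6.7 + 5 log₁₀(2.12×10^4/10)
  = -6.7 + 5 × 3.326 = -6.7 + 16.63 = 9.93.

9.93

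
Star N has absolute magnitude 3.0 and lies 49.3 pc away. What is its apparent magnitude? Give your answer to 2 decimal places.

m = M + 5 log₁₀(d/10 pc) = 3.0 + 5 log₁₀(49.3/10)
  = 3.0 + 5 × 0.693 = 3.0 + 3.46 = 6.46.

6.46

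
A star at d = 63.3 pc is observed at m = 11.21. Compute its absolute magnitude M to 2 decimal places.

M = m − 5 log₁₀(d/10 pc) = 11.21 − 5 log₁₀(63.3/10)
  = 11.21 − 5 × 0.801 = 11.21 − 4.01 = 7.20.

7.20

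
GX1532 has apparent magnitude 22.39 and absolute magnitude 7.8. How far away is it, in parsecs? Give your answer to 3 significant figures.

m − M = 5 log₁₀(d/10 pc)
22.39 − (7.8) = 14.59 = 5 log₁₀(d/10)
d = 10 × 10^(14.59/5) = 10 × 10^2.918 = 8279 pc.

8.28×10^3 pc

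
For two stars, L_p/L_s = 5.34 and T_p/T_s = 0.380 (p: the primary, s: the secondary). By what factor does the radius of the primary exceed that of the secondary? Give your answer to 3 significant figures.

L ∝ R²T⁴ gives R ∝ √L / T², so
R_p/R_s = √(5.34) / (0.380)² = 2.311 / 0.1444 = 16.00.

16.0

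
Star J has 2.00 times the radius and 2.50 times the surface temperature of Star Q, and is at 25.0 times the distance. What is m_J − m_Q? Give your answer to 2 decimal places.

1.51

L_J/L_Q = (2.00)²(2.50)⁴ = 156.2.
F_J/F_Q = (L_J/L_Q)/(d_J/d_Q)² = 156.2/625.0 = 0.2500.
m_J − m_Q = −2.5 log₁₀(0.2500) = 1.51.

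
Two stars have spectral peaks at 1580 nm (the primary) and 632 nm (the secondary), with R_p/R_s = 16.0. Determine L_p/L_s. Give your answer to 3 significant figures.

6.55

Wien's law gives T ∝ 1/λ_max, so T_p/T_s = λ_s/λ_p = 632/1580 = 0.4000.
Then L ∝ R²T⁴ gives L_p/L_s = (16.0)² × (0.4000)⁴ = 256.0 × 0.02560 = 6.554.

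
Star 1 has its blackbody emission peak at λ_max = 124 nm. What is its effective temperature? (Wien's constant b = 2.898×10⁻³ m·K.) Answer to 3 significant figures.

2.34×10^4 K

T = b/λ_max = 2.898×10⁻³ / (124×10⁻⁹) = 2.337×10^4 K.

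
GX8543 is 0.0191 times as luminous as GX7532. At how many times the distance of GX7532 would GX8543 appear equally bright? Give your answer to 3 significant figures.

0.138

Equal flux requires L_GX8543/d_GX8543² = L_GX7532/d_GX7532², so d_GX8543/d_GX7532 = √(L_GX8543/L_GX7532)
= √(0.0191) = 0.1382.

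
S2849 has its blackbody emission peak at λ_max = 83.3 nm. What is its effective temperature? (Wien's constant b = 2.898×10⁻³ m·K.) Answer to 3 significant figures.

3.48×10^4 K

T = b/λ_max = 2.898×10⁻³ / (83.3×10⁻⁹) = 3.479×10^4 K.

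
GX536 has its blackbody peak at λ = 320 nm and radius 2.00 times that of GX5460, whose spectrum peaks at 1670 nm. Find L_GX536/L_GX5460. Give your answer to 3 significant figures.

Wien's law gives T ∝ 1/λ_max, so T_GX536/T_GX5460 = λ_GX5460/λ_GX536 = 1670/320 = 5.219.
Then L ∝ R²T⁴ gives L_GX536/L_GX5460 = (2.00)² × (5.219)⁴ = 4.000 × 741.8 = 2967.

2.97×10^3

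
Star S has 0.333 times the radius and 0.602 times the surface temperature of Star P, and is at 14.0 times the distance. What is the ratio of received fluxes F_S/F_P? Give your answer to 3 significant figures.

L_S/L_P = (R_S/R_P)²(T_S/T_P)⁴ = (0.333)² × (0.602)⁴ = 0.01456.
F_S/F_P = (L_S/L_P)/(d_S/d_P)² = 0.01456 / (14.0)² = 7.431×10^-5.

7.43×10^-5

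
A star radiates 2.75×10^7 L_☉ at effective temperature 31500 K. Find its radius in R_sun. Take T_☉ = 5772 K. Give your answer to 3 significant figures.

R/R_☉ = √(L/L_☉) / (T/T_☉)² = √(2.75×10^7) / (5.457)²
       = 5244 / 29.78 = 176.1.

176 R_sun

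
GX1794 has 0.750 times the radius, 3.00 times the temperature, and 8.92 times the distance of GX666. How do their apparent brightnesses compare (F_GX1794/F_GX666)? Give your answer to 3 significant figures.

0.573

L_GX1794/L_GX666 = (R_GX1794/R_GX666)²(T_GX1794/T_GX666)⁴ = (0.750)² × (3.00)⁴ = 45.56.
F_GX1794/F_GX666 = (L_GX1794/L_GX666)/(d_GX1794/d_GX666)² = 45.56 / (8.92)² = 0.5726.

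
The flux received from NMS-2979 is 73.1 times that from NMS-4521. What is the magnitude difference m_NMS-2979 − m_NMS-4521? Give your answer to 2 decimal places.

-4.66

m_NMS-2979 − m_NMS-4521 = −2.5 log₁₀(F_NMS-2979/F_NMS-4521) = −2.5 log₁₀(73.1) = −2.5 × (1.864) = -4.660.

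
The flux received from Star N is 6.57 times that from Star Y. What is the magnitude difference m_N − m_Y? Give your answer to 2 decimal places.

m_N − m_Y = −2.5 log₁₀(F_N/F_Y) = −2.5 log₁₀(6.57) = −2.5 × (0.818) = -2.044.

-2.04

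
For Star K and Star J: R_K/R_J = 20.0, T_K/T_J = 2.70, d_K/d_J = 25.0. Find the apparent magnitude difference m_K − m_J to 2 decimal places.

-3.83

L_K/L_J = (20.0)²(2.70)⁴ = 2.126×10^4.
F_K/F_J = (L_K/L_J)/(d_K/d_J)² = 2.126×10^4/625.0 = 34.01.
m_K − m_J = −2.5 log₁₀(34.01) = -3.83.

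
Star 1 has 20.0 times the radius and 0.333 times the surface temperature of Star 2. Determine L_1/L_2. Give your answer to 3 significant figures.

4.92

From the Stefan–Boltzmann law, L ∝ R²T⁴, so
L_1/L_2 = (R_1/R_2)² (T_1/T_2)⁴ = (20.0)² × (0.333)⁴ = 400.0 × 0.01230 = 4.919.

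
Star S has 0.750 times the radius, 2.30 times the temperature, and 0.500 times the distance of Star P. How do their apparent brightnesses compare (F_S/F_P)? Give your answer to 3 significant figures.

63.0

L_S/L_P = (R_S/R_P)²(T_S/T_P)⁴ = (0.750)² × (2.30)⁴ = 15.74.
F_S/F_P = (L_S/L_P)/(d_S/d_P)² = 15.74 / (0.500)² = 62.96.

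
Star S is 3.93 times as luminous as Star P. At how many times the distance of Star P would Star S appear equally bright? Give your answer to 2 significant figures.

2.0

Equal flux requires L_S/d_S² = L_P/d_P², so d_S/d_P = √(L_S/L_P)
= √(3.93) = 1.982.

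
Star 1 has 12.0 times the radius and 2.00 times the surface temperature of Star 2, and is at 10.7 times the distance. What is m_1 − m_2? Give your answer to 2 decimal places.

L_1/L_2 = (12.0)²(2.00)⁴ = 2304.
F_1/F_2 = (L_1/L_2)/(d_1/d_2)² = 2304/114.5 = 20.12.
m_1 − m_2 = −2.5 log₁₀(20.12) = -3.26.

-3.26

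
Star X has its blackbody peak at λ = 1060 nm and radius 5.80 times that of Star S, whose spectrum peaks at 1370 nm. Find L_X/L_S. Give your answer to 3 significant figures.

93.9

Wien's law gives T ∝ 1/λ_max, so T_X/T_S = λ_S/λ_X = 1370/1060 = 1.292.
Then L ∝ R²T⁴ gives L_X/L_S = (5.80)² × (1.292)⁴ = 33.64 × 2.790 = 93.87.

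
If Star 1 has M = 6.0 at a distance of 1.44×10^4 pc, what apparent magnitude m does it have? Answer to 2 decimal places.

m = M + 5 log₁₀(d/10 pc) = 6.0 + 5 log₁₀(1.44×10^4/10)
  = 6.0 + 5 × 3.158 = 6.0 + 15.79 = 21.79.

21.79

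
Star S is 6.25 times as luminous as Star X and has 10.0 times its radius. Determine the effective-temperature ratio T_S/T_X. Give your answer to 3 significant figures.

0.500

L ∝ R²T⁴ gives T ∝ (L/R²)^(1/4), so
T_S/T_X = (6.25 / 10.0²)^(1/4) = (0.06250)^(1/4) = 0.5000.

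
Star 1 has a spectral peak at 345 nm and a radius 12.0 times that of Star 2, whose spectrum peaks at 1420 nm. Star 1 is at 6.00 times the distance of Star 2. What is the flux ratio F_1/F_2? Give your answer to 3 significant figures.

Wien's law: T_1/T_2 = λ_2/λ_1 = 1420/345 = 4.116.
L_1/L_2 = (R_1/R_2)²(T_1/T_2)⁴ = (12.0)²(4.116)⁴ = 4.133×10^4.
F_1/F_2 = (L_1/L_2)/(d_1/d_2)² = 4.133×10^4/(6.00)² = 1148.

1.15×10^3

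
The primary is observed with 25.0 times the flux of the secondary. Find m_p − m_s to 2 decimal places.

-3.49

m_p − m_s = −2.5 log₁₀(F_p/F_s) = −2.5 log₁₀(25.0) = −2.5 × (1.398) = -3.495.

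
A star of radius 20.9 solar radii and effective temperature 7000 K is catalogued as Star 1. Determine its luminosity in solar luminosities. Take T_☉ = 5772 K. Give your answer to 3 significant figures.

L/L_☉ = (R/R_☉)² (T/T_☉)⁴ = (20.9)² × (7000/5772)⁴
       = 436.8 × (1.213)⁴ = 436.8 × 2.163 = 944.9.

945 solar luminosities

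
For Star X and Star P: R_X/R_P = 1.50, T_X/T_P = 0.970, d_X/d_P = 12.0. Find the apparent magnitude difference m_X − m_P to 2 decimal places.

4.65

L_X/L_P = (1.50)²(0.970)⁴ = 1.992.
F_X/F_P = (L_X/L_P)/(d_X/d_P)² = 1.992/144.0 = 0.01383.
m_X − m_P = −2.5 log₁₀(0.01383) = 4.65.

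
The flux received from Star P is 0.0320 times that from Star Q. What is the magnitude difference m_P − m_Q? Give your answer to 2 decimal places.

m_P − m_Q = −2.5 log₁₀(F_P/F_Q) = −2.5 log₁₀(0.0320) = −2.5 × (-1.495) = 3.737.

3.74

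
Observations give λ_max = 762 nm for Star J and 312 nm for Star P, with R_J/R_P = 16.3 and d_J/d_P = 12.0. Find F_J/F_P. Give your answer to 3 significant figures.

0.0519

Wien's law: T_J/T_P = λ_P/λ_J = 312/762 = 0.4094.
L_J/L_P = (R_J/R_P)²(T_J/T_P)⁴ = (16.3)²(0.4094)⁴ = 7.467.
F_J/F_P = (L_J/L_P)/(d_J/d_P)² = 7.467/(12.0)² = 0.05186.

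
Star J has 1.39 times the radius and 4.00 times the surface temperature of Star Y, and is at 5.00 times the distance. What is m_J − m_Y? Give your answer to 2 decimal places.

L_J/L_Y = (1.39)²(4.00)⁴ = 494.6.
F_J/F_Y = (L_J/L_Y)/(d_J/d_Y)² = 494.6/25.00 = 19.78.
m_J − m_Y = −2.5 log₁₀(19.78) = -3.24.

-3.24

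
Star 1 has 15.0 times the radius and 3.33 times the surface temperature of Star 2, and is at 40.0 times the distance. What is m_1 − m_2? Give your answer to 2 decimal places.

-3.09

L_1/L_2 = (15.0)²(3.33)⁴ = 2.767×10^4.
F_1/F_2 = (L_1/L_2)/(d_1/d_2)² = 2.767×10^4/1600 = 17.29.
m_1 − m_2 = −2.5 log₁₀(17.29) = -3.09.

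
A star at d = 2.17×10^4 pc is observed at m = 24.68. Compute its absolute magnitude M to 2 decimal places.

8.00

M = m − 5 log₁₀(d/10 pc) = 24.68 − 5 log₁₀(2.17×10^4/10)
  = 24.68 − 5 × 3.336 = 24.68 − 16.68 = 8.00.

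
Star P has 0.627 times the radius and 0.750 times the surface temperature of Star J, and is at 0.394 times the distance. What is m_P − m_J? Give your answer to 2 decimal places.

0.24

L_P/L_J = (0.627)²(0.750)⁴ = 0.1244.
F_P/F_J = (L_P/L_J)/(d_P/d_J)² = 0.1244/0.1552 = 0.8013.
m_P − m_J = −2.5 log₁₀(0.8013) = 0.24.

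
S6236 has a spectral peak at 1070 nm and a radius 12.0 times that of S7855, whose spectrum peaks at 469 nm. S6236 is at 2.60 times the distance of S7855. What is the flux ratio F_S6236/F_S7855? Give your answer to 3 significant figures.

0.786

Wien's law: T_S6236/T_S7855 = λ_S7855/λ_S6236 = 469/1070 = 0.4383.
L_S6236/L_S7855 = (R_S6236/R_S7855)²(T_S6236/T_S7855)⁴ = (12.0)²(0.4383)⁴ = 5.315.
F_S6236/F_S7855 = (L_S6236/L_S7855)/(d_S6236/d_S7855)² = 5.315/(2.60)² = 0.7863.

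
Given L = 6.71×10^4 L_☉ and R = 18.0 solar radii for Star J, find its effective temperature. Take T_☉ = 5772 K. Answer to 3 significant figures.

2.19×10^4 K

T/T_☉ = (L/L_☉)^(1/4) / (R/R_☉)^(1/2)
T = 5772 × (6.71×10^4)^(1/4) / √(18.0) = 5772 × 16.09 / 4.243 = 2.190×10^4 K.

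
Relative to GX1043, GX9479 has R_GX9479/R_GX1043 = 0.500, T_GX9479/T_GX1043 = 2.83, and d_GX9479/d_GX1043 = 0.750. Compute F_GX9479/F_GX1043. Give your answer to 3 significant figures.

28.5

L_GX9479/L_GX1043 = (R_GX9479/R_GX1043)²(T_GX9479/T_GX1043)⁴ = (0.500)² × (2.83)⁴ = 16.04.
F_GX9479/F_GX1043 = (L_GX9479/L_GX1043)/(d_GX9479/d_GX1043)² = 16.04 / (0.750)² = 28.51.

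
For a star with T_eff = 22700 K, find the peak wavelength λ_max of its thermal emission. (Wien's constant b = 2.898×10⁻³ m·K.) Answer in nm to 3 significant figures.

λ_max = b/T = 2.898×10⁻³ / 22700 = 1.28×10^-7 m = 127.7 nm.

128 nm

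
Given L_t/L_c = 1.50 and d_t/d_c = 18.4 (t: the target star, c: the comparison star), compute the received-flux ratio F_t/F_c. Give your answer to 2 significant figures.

F = L/(4πd²), so F_t/F_c = (L_t/L_c) / (d_t/d_c)²
= 1.50 / (18.4)² = 1.50 / 338.6 = 0.004431.

0.0044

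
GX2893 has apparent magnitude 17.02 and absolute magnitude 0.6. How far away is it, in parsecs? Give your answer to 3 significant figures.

1.92×10^4 pc

m − M = 5 log₁₀(d/10 pc)
17.02 − (0.6) = 16.42 = 5 log₁₀(d/10)
d = 10 × 10^(16.42/5) = 10 × 10^3.284 = 1.923×10^4 pc.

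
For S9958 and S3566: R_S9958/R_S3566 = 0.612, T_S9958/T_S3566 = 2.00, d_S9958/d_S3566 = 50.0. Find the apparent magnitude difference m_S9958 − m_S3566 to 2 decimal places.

6.55

L_S9958/L_S3566 = (0.612)²(2.00)⁴ = 5.993.
F_S9958/F_S3566 = (L_S9958/L_S3566)/(d_S9958/d_S3566)² = 5.993/2500 = 0.002397.
m_S9958 − m_S3566 = −2.5 log₁₀(0.002397) = 6.55.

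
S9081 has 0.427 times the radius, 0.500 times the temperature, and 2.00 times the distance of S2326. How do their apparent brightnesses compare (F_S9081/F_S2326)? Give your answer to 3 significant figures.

L_S9081/L_S2326 = (R_S9081/R_S2326)²(T_S9081/T_S2326)⁴ = (0.427)² × (0.500)⁴ = 0.01140.
F_S9081/F_S2326 = (L_S9081/L_S2326)/(d_S9081/d_S2326)² = 0.01140 / (2.00)² = 0.002849.

0.00285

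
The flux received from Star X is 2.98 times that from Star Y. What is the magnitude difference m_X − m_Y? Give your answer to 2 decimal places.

-1.19

m_X − m_Y = −2.5 log₁₀(F_X/F_Y) = −2.5 log₁₀(2.98) = −2.5 × (0.474) = -1.186.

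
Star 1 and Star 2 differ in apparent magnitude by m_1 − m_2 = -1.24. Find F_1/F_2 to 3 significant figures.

3.13

F_1/F_2 = 10^(−(m_1 − m_2)/2.5) = 10^(1.24/2.5) = 10^0.496 = 3.133.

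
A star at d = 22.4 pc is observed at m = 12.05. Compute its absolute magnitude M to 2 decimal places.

10.30

M = m − 5 log₁₀(d/10 pc) = 12.05 − 5 log₁₀(22.4/10)
  = 12.05 − 5 × 0.350 = 12.05 − 1.75 = 10.30.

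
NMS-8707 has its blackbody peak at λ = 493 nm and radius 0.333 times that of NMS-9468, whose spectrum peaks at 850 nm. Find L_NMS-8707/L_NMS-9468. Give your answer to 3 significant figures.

Wien's law gives T ∝ 1/λ_max, so T_NMS-8707/T_NMS-9468 = λ_NMS-9468/λ_NMS-8707 = 850/493 = 1.724.
Then L ∝ R²T⁴ gives L_NMS-8707/L_NMS-9468 = (0.333)² × (1.724)⁴ = 0.1109 × 8.837 = 0.9799.

0.980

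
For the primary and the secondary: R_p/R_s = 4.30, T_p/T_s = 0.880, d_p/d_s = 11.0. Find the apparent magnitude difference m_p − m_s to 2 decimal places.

L_p/L_s = (4.30)²(0.880)⁴ = 11.09.
F_p/F_s = (L_p/L_s)/(d_p/d_s)² = 11.09/121.0 = 0.09164.
m_p − m_s = −2.5 log₁₀(0.09164) = 2.59.

2.59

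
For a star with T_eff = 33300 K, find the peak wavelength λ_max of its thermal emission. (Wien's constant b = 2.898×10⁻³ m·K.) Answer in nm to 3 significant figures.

λ_max = b/T = 2.898×10⁻³ / 33300 = 8.70×10^-8 m = 87.03 nm.

87.0 nm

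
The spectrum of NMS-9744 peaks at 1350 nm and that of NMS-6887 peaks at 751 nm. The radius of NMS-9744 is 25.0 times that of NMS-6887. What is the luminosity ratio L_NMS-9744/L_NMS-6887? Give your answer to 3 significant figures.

59.9

Wien's law gives T ∝ 1/λ_max, so T_NMS-9744/T_NMS-6887 = λ_NMS-6887/λ_NMS-9744 = 751/1350 = 0.5563.
Then L ∝ R²T⁴ gives L_NMS-9744/L_NMS-6887 = (25.0)² × (0.5563)⁴ = 625.0 × 0.09577 = 59.86.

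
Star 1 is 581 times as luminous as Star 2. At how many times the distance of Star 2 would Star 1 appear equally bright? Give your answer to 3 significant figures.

Equal flux requires L_1/d_1² = L_2/d_2², so d_1/d_2 = √(L_1/L_2)
= √(581) = 24.10.

24.1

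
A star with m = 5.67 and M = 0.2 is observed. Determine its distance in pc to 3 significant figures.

m − M = 5 log₁₀(d/10 pc)
5.67 − (0.2) = 5.47 = 5 log₁₀(d/10)
d = 10 × 10^(5.47/5) = 10 × 10^1.094 = 124.2 pc.

124 pc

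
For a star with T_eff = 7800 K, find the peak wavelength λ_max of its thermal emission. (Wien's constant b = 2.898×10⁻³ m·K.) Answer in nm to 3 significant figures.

372 nm

λ_max = b/T = 2.898×10⁻³ / 7800 = 3.72×10^-7 m = 371.5 nm.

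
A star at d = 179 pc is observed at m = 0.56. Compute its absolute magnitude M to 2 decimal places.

M = m − 5 log₁₀(d/10 pc) = 0.56 − 5 log₁₀(179/10)
  = 0.56 − 5 × 1.253 = 0.56 − 6.26 = -5.70.

-5.70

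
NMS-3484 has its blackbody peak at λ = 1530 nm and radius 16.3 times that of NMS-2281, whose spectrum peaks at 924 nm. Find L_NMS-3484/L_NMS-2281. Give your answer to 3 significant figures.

Wien's law gives T ∝ 1/λ_max, so T_NMS-3484/T_NMS-2281 = λ_NMS-2281/λ_NMS-3484 = 924/1530 = 0.6039.
Then L ∝ R²T⁴ gives L_NMS-3484/L_NMS-2281 = (16.3)² × (0.6039)⁴ = 265.7 × 0.1330 = 35.34.

35.3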